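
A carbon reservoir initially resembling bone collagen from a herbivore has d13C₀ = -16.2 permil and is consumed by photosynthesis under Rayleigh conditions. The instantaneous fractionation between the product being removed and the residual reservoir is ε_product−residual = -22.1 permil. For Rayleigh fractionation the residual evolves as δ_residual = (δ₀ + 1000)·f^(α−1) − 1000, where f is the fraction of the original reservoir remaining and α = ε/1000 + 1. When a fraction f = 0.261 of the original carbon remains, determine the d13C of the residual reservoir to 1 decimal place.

Rayleigh residual: δ_res = (δ₀ + 1000)·f^(α−1) − 1000
α = ε/1000 + 1 = 0.97790, so α − 1 = -0.02210
f^(α−1) = 0.261^(-0.02210) = 1.030130
δ_res = (-16.2 + 1000) × 1.030130 − 1000 = 1013.442 − 1000 = 13.44 permil

13.4 permil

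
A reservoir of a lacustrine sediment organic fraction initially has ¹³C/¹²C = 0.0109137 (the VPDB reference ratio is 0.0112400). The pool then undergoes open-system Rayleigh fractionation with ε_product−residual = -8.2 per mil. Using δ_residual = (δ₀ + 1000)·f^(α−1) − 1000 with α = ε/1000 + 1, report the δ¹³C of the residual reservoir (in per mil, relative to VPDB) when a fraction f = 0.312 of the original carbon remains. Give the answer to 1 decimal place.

-19.7 per mil

δ₀ = (0.0109137/0.0112400 − 1)×1000 = (0.970970 − 1)×1000 = -29.030 per mil
α − 1 = ε/1000 = -0.0082
f^(α−1) = 0.312^(-0.0082) = 1.009597
δ_res = (-29.030 + 1000) × 1.009597 − 1000 = 980.288 − 1000 = -19.71 per mil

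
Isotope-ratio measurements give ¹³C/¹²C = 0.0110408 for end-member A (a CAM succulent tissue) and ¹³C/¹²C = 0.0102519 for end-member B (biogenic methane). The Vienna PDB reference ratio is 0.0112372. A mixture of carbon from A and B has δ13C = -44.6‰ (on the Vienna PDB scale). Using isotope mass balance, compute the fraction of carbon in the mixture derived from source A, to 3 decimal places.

0.614

δ_A = (0.0110408/0.0112372 − 1)×1000 = (0.982522 − 1)×1000 = -17.478‰
δ_B = (0.0102519/0.0112372 − 1)×1000 = (0.912318 − 1)×1000 = -87.682‰
f_A = (δ_mix − δ_B)/(δ_A − δ_B) = (-44.6 − (-87.682))/(-17.478 − (-87.682))
f_A = 43.082 / 70.204 = 0.6137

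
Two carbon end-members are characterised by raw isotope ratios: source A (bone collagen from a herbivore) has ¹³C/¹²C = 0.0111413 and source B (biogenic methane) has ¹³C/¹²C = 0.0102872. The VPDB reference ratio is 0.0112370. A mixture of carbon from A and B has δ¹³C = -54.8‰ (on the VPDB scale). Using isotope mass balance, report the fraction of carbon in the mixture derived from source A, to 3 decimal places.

0.391

δ_A = (0.0111413/0.0112370 − 1)×1000 = (0.991483 − 1)×1000 = -8.517‰
δ_B = (0.0102872/0.0112370 − 1)×1000 = (0.915476 − 1)×1000 = -84.524‰
f_A = (δ_mix − δ_B)/(δ_A − δ_B) = (-54.8 − (-84.524))/(-8.517 − (-84.524))
f_A = 29.724 / 76.008 = 0.3911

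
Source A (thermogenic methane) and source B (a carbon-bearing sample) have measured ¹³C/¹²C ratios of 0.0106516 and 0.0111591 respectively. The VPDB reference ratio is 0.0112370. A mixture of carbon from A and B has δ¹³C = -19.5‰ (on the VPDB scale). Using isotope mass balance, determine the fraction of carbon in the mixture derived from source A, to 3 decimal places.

0.278

δ_A = (0.0106516/0.0112370 − 1)×1000 = (0.947904 − 1)×1000 = -52.096‰
δ_B = (0.0111591/0.0112370 − 1)×1000 = (0.993068 − 1)×1000 = -6.932‰
f_A = (δ_mix − δ_B)/(δ_A − δ_B) = (-19.5 − (-6.932))/(-52.096 − (-6.932))
f_A = -12.568 / -45.163 = 0.2783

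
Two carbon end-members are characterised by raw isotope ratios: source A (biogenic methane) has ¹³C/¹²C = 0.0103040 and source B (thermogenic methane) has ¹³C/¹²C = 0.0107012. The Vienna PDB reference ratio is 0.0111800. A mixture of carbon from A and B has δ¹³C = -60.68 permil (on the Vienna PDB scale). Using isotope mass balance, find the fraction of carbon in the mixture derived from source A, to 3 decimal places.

0.503

δ_A = (0.0103040/0.0111800 − 1)×1000 = (0.921646 − 1)×1000 = -78.354 permil
δ_B = (0.0107012/0.0111800 − 1)×1000 = (0.957174 − 1)×1000 = -42.826 permil
f_A = (δ_mix − δ_B)/(δ_A − δ_B) = (-60.68 − (-42.826))/(-78.354 − (-42.826))
f_A = -17.854 / -35.528 = 0.5025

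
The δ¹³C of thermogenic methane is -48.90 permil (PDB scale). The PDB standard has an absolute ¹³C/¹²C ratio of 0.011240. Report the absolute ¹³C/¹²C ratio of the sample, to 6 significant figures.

0.0106904

R_sample = R_standard × (δ¹³C/1000 + 1)
R_sample = 0.011240 × (-48.90/1000 + 1) = 0.011240 × 0.951100
R_sample = 0.0106904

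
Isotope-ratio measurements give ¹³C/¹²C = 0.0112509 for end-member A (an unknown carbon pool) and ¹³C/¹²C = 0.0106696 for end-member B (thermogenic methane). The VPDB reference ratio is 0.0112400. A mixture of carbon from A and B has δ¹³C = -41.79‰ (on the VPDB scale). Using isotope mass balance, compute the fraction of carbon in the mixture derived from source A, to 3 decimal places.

δ_A = (0.0112509/0.0112400 − 1)×1000 = (1.000970 − 1)×1000 = 0.970‰
δ_B = (0.0106696/0.0112400 − 1)×1000 = (0.949253 − 1)×1000 = -50.747‰
f_A = (δ_mix − δ_B)/(δ_A − δ_B) = (-41.79 − (-50.747))/(0.970 − (-50.747))
f_A = 8.957 / 51.717 = 0.1732

0.173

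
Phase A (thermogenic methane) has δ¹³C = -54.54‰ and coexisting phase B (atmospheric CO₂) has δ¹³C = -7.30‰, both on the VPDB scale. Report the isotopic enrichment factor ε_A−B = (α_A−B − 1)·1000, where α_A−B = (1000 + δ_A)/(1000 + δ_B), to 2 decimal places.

-47.59‰

α_A−B = (1000 + -54.54) / (1000 + -7.30) = 945.46 / 992.70 = 0.952413
ε_A−B = (0.952413 − 1) × 1000 = -47.587‰
(The approximation ε ≈ δ_A − δ_B would give -47.24‰.)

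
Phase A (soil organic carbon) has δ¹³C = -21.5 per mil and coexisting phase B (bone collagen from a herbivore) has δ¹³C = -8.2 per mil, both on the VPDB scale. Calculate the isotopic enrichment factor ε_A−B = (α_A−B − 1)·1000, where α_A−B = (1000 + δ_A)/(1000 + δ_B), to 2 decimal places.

-13.41 per mil

α_A−B = (1000 + -21.5) / (1000 + -8.2) = 978.5 / 991.8 = 0.986590
ε_A−B = (0.986590 − 1) × 1000 = -13.410 per mil
(The approximation ε ≈ δ_A − δ_B would give -13.3 per mil.)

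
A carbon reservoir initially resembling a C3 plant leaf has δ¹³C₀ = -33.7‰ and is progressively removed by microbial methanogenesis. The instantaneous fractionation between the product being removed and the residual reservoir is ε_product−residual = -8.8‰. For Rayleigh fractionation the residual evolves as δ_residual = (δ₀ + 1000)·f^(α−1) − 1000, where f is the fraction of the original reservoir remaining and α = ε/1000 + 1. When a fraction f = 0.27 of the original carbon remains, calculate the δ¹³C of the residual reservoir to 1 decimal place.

-22.5‰

Rayleigh residual: δ_res = (δ₀ + 1000)·f^(α−1) − 1000
α = ε/1000 + 1 = 0.99120, so α − 1 = -0.00880
f^(α−1) = 0.27^(-0.00880) = 1.011589
δ_res = (-33.7 + 1000) × 1.011589 − 1000 = 977.498 − 1000 = -22.50‰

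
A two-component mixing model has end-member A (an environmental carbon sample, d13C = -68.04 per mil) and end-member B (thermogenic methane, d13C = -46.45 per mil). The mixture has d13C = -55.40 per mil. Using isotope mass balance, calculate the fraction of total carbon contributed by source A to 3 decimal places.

δ_mix = f_A·δ_A + (1 − f_A)·δ_B  ⇒  f_A = (δ_mix − δ_B)/(δ_A − δ_B)
f_A = (-55.40 − (-46.45)) / (-68.04 − (-46.45))
f_A = -8.95 / -21.59 = 0.4145

0.415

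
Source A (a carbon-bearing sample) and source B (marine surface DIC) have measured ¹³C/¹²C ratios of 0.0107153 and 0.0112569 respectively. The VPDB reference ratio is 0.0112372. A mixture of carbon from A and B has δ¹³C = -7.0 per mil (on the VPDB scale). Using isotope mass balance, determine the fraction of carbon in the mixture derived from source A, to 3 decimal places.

δ_A = (0.0107153/0.0112372 − 1)×1000 = (0.953556 − 1)×1000 = -46.444 per mil
δ_B = (0.0112569/0.0112372 − 1)×1000 = (1.001753 − 1)×1000 = 1.753 per mil
f_A = (δ_mix − δ_B)/(δ_A − δ_B) = (-7.0 − (1.753))/(-46.444 − (1.753))
f_A = -8.753 / -48.197 = 0.1816

0.182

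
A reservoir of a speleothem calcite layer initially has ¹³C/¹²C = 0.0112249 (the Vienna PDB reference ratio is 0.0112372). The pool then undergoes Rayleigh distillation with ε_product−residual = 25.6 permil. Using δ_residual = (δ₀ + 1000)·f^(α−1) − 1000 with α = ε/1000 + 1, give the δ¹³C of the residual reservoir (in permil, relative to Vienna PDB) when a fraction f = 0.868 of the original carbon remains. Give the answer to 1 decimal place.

-4.7 permil

δ₀ = (0.0112249/0.0112372 − 1)×1000 = (0.998905 − 1)×1000 = -1.095 permil
α − 1 = ε/1000 = 0.0256
f^(α−1) = 0.868^(0.0256) = 0.996383
δ_res = (-1.095 + 1000) × 0.996383 − 1000 = 995.292 − 1000 = -4.71 permil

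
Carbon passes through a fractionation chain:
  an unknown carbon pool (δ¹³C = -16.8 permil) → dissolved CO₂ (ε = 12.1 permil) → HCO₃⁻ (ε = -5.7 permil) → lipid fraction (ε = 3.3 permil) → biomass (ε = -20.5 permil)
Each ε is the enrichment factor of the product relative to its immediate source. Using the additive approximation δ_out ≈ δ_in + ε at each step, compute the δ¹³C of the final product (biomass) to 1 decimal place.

step 1: δ ≈ -16.8 + (12.1) = -4.7 permil
step 2: δ ≈ -4.7 + (-5.7) = -10.4 permil
step 3: δ ≈ -10.4 + (3.3) = -7.1 permil
step 4: δ ≈ -7.1 + (-20.5) = -27.6 permil

-27.6 permil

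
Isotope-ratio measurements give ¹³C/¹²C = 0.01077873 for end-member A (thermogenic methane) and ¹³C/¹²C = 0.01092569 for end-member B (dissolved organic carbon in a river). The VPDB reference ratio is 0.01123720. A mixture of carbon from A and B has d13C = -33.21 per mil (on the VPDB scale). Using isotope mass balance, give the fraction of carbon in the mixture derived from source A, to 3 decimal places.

δ_A = (0.01077873/0.01123720 − 1)×1000 = (0.959201 − 1)×1000 = -40.799 per mil
δ_B = (0.01092569/0.01123720 − 1)×1000 = (0.972279 − 1)×1000 = -27.721 per mil
f_A = (δ_mix − δ_B)/(δ_A − δ_B) = (-33.21 − (-27.721))/(-40.799 − (-27.721))
f_A = -5.489 / -13.078 = 0.4197

0.420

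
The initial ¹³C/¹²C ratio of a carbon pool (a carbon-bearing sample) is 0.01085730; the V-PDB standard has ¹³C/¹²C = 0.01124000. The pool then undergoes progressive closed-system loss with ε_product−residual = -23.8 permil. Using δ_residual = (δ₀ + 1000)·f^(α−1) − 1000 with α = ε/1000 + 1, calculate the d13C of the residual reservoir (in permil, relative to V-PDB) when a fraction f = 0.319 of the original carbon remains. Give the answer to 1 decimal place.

δ₀ = (0.01085730/0.01124000 − 1)×1000 = (0.965952 − 1)×1000 = -34.048 permil
α − 1 = ε/1000 = -0.0238
f^(α−1) = 0.319^(-0.0238) = 1.027566
δ_res = (-34.048 + 1000) × 1.027566 − 1000 = 992.580 − 1000 = -7.42 permil

-7.4 permil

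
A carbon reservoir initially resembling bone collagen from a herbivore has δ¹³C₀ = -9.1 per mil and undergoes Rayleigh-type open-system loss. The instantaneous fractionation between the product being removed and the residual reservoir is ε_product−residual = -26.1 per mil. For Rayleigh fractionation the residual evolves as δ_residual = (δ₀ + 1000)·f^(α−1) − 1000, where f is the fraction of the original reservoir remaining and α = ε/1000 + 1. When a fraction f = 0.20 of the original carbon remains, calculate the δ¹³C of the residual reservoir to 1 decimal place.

Rayleigh residual: δ_res = (δ₀ + 1000)·f^(α−1) − 1000
α = ε/1000 + 1 = 0.97390, so α − 1 = -0.02610
f^(α−1) = 0.20^(-0.02610) = 1.042901
δ_res = (-9.1 + 1000) × 1.042901 − 1000 = 1033.411 − 1000 = 33.41 per mil

33.4 per mil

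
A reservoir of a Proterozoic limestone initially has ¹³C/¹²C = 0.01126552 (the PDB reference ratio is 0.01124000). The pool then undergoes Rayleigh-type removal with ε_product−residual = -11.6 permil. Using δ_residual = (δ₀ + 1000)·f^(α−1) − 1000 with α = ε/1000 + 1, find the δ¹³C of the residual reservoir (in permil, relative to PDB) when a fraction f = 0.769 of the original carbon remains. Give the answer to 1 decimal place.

δ₀ = (0.01126552/0.01124000 − 1)×1000 = (1.002270 − 1)×1000 = 2.270 permil
α − 1 = ε/1000 = -0.0116
f^(α−1) = 0.769^(-0.0116) = 1.003052
δ_res = (2.270 + 1000) × 1.003052 − 1000 = 1005.329 − 1000 = 5.33 permil

5.3 permil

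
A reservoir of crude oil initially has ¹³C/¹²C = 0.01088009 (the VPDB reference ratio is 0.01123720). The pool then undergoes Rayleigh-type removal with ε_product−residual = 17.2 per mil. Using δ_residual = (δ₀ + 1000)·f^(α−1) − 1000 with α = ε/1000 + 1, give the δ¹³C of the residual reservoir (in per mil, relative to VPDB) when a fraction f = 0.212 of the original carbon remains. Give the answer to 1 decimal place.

-57.3 per mil

δ₀ = (0.01088009/0.01123720 − 1)×1000 = (0.968221 − 1)×1000 = -31.779 per mil
α − 1 = ε/1000 = 0.0172
f^(α−1) = 0.212^(0.0172) = 0.973673
δ_res = (-31.779 + 1000) × 0.973673 − 1000 = 942.730 − 1000 = -57.27 per mil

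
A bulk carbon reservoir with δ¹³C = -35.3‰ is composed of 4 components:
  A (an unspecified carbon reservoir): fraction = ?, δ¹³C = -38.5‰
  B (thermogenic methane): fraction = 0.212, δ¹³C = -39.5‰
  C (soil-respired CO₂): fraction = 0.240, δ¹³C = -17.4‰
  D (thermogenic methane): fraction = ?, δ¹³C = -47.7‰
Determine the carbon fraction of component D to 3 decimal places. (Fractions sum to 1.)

Let f_D and f_A be the unknown fractions; fractions sum to 1 so f_D + f_A = 0.548.
Mass balance: Σ fᵢ·δᵢ = δ_bulk ⇒ f_D·(-47.7) + f_A·(-38.5) = -35.3 − (-12.550) = -22.750
Substitute f_A = 0.548 − f_D:
f_D·(-47.7 − -38.5) = -22.750 − 0.548×(-38.5) = -1.652
f_D = -1.652 / -9.2 = 0.1796

0.180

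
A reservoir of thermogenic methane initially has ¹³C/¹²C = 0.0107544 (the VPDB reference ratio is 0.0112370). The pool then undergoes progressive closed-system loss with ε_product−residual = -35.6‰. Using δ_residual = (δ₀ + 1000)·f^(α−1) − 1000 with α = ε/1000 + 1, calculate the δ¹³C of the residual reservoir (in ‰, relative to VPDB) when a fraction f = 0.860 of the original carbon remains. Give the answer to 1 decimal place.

δ₀ = (0.0107544/0.0112370 − 1)×1000 = (0.957053 − 1)×1000 = -42.947‰
α − 1 = ε/1000 = -0.0356
f^(α−1) = 0.860^(-0.0356) = 1.005384
δ_res = (-42.947 + 1000) × 1.005384 − 1000 = 962.205 − 1000 = -37.79‰

-37.8‰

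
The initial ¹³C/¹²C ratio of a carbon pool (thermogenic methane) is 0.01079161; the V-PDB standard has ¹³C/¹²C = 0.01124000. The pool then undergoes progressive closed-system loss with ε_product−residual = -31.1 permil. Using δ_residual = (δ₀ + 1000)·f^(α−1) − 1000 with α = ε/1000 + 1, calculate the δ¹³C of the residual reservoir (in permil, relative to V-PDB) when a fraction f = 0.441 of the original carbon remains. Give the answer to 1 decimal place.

δ₀ = (0.01079161/0.01124000 − 1)×1000 = (0.960108 − 1)×1000 = -39.892 permil
α − 1 = ε/1000 = -0.0311
f^(α−1) = 0.441^(-0.0311) = 1.025789
δ_res = (-39.892 + 1000) × 1.025789 − 1000 = 984.868 − 1000 = -15.13 permil

-15.1 permil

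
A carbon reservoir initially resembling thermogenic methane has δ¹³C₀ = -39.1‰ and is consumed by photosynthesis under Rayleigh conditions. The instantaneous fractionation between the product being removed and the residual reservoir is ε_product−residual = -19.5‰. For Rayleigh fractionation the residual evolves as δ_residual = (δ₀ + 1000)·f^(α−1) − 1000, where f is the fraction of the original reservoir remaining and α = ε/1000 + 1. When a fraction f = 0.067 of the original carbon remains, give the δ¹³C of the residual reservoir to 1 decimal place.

Rayleigh residual: δ_res = (δ₀ + 1000)·f^(α−1) − 1000
α = ε/1000 + 1 = 0.98050, so α − 1 = -0.01950
f^(α−1) = 0.067^(-0.01950) = 1.054124
δ_res = (-39.1 + 1000) × 1.054124 − 1000 = 1012.907 − 1000 = 12.91‰

12.9‰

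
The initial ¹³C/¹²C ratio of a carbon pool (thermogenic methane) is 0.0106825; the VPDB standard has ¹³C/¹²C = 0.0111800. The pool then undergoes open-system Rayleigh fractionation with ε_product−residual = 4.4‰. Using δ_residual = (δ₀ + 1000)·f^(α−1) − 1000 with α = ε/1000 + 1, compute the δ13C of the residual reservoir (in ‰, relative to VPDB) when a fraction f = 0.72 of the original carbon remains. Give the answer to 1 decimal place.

δ₀ = (0.0106825/0.0111800 − 1)×1000 = (0.955501 − 1)×1000 = -44.499‰
α − 1 = ε/1000 = 0.0044
f^(α−1) = 0.72^(0.0044) = 0.998556
δ_res = (-44.499 + 1000) × 0.998556 − 1000 = 954.121 − 1000 = -45.88‰

-45.9‰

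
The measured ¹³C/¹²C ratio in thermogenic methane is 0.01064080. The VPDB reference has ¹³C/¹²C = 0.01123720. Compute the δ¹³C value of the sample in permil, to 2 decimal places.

δ¹³C = (R_sample / R_standard − 1) × 1000
R_sample / R_standard = 0.01064080 / 0.01123720 = 0.946926
δ¹³C = (0.946926 − 1) × 1000 = -53.074 permil

-53.07 permil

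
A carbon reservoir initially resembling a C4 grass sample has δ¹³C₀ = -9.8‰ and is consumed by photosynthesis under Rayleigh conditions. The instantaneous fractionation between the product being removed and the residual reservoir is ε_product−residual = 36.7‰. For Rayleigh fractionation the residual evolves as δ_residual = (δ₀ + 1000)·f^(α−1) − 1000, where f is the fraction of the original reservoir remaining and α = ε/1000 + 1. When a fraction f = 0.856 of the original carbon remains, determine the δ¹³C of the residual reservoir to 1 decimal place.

-15.4‰

Rayleigh residual: δ_res = (δ₀ + 1000)·f^(α−1) − 1000
α = ε/1000 + 1 = 1.03670, so α − 1 = 0.03670
f^(α−1) = 0.856^(0.03670) = 0.994310
δ_res = (-9.8 + 1000) × 0.994310 − 1000 = 984.566 − 1000 = -15.43‰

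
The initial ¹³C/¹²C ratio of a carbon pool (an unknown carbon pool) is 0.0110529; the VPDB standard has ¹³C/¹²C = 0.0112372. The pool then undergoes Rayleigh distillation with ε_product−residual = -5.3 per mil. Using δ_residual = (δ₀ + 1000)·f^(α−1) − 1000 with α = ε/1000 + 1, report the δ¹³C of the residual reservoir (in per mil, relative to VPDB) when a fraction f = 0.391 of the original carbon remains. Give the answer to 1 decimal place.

-11.5 per mil

δ₀ = (0.0110529/0.0112372 − 1)×1000 = (0.983599 − 1)×1000 = -16.401 per mil
α − 1 = ε/1000 = -0.0053
f^(α−1) = 0.391^(-0.0053) = 1.004989
δ_res = (-16.401 + 1000) × 1.004989 − 1000 = 988.507 − 1000 = -11.49 per mil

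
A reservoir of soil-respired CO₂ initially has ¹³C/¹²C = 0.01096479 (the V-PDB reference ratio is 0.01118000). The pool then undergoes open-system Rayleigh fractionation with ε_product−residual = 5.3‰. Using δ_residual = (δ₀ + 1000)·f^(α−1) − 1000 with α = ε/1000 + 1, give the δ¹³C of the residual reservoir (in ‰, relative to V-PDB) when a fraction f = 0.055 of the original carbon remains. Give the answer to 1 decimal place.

δ₀ = (0.01096479/0.01118000 − 1)×1000 = (0.980750 − 1)×1000 = -19.250‰
α − 1 = ε/1000 = 0.0053
f^(α−1) = 0.055^(0.0053) = 0.984745
δ_res = (-19.250 + 1000) × 0.984745 − 1000 = 965.789 − 1000 = -34.21‰

-34.2‰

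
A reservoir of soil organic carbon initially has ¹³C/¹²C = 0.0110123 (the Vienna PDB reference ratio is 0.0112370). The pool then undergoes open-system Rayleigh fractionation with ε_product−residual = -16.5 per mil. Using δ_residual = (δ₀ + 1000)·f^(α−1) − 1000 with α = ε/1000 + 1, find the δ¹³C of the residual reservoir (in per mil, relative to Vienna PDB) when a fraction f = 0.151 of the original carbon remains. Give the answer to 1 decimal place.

11.1 per mil

δ₀ = (0.0110123/0.0112370 − 1)×1000 = (0.980004 − 1)×1000 = -19.996 per mil
α − 1 = ε/1000 = -0.0165
f^(α−1) = 0.151^(-0.0165) = 1.031684
δ_res = (-19.996 + 1000) × 1.031684 − 1000 = 1011.054 − 1000 = 11.05 per mil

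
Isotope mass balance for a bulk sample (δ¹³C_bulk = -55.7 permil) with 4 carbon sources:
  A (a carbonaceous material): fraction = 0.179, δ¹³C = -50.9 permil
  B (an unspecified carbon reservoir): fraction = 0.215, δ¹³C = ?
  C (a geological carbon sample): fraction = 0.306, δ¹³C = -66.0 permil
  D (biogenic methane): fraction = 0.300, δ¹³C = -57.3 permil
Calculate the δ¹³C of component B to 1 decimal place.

-42.8 permil

Isotope mass balance: δ_bulk = Σ fᵢ·δᵢ.
-55.7 = 0.179×(-50.9) + 0.215×δ_B + 0.306×(-66.0) + 0.300×(-57.3)
0.215·δ_B = -55.7 − (-46.497) = -9.203
δ_B = -9.203 / 0.215 = -42.80 permil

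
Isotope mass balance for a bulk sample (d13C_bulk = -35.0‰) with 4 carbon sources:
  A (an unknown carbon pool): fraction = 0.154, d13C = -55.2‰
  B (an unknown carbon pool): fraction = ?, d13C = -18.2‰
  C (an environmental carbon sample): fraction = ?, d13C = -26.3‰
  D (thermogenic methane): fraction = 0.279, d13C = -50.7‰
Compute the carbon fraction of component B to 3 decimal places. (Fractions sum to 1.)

0.316

Let f_B and f_C be the unknown fractions; fractions sum to 1 so f_B + f_C = 0.567.
Mass balance: Σ fᵢ·δᵢ = δ_bulk ⇒ f_B·(-18.2) + f_C·(-26.3) = -35.0 − (-22.646) = -12.354
Substitute f_C = 0.567 − f_B:
f_B·(-18.2 − -26.3) = -12.354 − 0.567×(-26.3) = 2.558
f_B = 2.558 / 8.1 = 0.3158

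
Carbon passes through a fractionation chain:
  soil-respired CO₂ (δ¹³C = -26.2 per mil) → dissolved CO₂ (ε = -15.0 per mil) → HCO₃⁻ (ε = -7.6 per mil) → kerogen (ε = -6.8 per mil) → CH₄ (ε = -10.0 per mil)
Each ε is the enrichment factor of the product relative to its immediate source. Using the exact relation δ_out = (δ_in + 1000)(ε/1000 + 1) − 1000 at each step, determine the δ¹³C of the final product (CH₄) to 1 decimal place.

step 1: δ = (-26.20 + 1000)·(-15.0/1000 + 1) − 1000 = -40.81 per mil
step 2: δ = (-40.81 + 1000)·(-7.6/1000 + 1) − 1000 = -48.10 per mil
step 3: δ = (-48.10 + 1000)·(-6.8/1000 + 1) − 1000 = -54.57 per mil
step 4: δ = (-54.57 + 1000)·(-10.0/1000 + 1) − 1000 = -64.02 per mil

-64.0 per mil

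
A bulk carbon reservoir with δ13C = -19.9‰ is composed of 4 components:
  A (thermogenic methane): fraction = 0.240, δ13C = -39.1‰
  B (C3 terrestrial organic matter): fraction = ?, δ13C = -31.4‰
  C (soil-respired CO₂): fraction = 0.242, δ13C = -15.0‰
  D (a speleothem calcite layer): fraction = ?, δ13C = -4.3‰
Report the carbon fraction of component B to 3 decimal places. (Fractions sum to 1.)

Let f_B and f_D be the unknown fractions; fractions sum to 1 so f_B + f_D = 0.518.
Mass balance: Σ fᵢ·δᵢ = δ_bulk ⇒ f_B·(-31.4) + f_D·(-4.3) = -19.9 − (-13.014) = -6.886
Substitute f_D = 0.518 − f_B:
f_B·(-31.4 − -4.3) = -6.886 − 0.518×(-4.3) = -4.659
f_B = -4.659 / -27.1 = 0.1719

0.172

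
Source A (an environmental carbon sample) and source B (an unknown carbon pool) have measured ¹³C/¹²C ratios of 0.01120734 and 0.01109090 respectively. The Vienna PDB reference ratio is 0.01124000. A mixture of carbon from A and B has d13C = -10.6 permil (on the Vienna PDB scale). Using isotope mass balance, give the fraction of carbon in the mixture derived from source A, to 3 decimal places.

δ_A = (0.01120734/0.01124000 − 1)×1000 = (0.997094 − 1)×1000 = -2.906 permil
δ_B = (0.01109090/0.01124000 − 1)×1000 = (0.986735 − 1)×1000 = -13.265 permil
f_A = (δ_mix − δ_B)/(δ_A − δ_B) = (-10.6 − (-13.265))/(-2.906 − (-13.265))
f_A = 2.665 / 10.359 = 0.2573

0.257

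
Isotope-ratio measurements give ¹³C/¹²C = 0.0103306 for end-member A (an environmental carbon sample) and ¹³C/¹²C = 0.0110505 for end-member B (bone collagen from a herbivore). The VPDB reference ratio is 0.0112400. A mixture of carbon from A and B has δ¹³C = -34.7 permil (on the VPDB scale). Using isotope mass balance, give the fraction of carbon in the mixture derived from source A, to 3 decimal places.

δ_A = (0.0103306/0.0112400 − 1)×1000 = (0.919093 − 1)×1000 = -80.907 permil
δ_B = (0.0110505/0.0112400 − 1)×1000 = (0.983141 − 1)×1000 = -16.859 permil
f_A = (δ_mix − δ_B)/(δ_A − δ_B) = (-34.7 − (-16.859))/(-80.907 − (-16.859))
f_A = -17.841 / -64.048 = 0.2785

0.279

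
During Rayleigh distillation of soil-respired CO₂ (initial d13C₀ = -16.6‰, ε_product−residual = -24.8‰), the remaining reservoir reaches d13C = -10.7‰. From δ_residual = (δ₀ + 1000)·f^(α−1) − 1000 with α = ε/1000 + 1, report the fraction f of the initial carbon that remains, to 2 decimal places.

0.79

α − 1 = ε/1000 = -0.0248
(δ_res + 1000)/(δ₀ + 1000) = (-10.7 + 1000)/(-16.6 + 1000) = 989.3/983.4 = 1.006000
f = 1.006000^(1/-0.0248) = exp(ln(1.006000)/-0.0248) = exp(0.00598/-0.0248)
f = exp(-0.2412) = 0.7857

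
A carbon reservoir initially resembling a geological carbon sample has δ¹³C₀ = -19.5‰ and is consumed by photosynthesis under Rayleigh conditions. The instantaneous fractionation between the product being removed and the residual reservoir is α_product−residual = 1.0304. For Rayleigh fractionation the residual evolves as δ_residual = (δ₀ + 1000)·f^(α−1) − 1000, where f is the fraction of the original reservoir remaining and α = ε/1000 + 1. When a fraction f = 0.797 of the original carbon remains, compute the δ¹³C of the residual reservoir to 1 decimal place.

-26.2‰

Rayleigh residual: δ_res = (δ₀ + 1000)·f^(α−1) − 1000
α − 1 = 0.03040
f^(α−1) = 0.797^(0.03040) = 0.993126
δ_res = (-19.5 + 1000) × 0.993126 − 1000 = 973.760 − 1000 = -26.24‰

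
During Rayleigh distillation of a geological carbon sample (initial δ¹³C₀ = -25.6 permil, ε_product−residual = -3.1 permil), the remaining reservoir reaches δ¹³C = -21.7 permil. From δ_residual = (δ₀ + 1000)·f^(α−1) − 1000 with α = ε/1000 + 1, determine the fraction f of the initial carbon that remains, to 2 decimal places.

α − 1 = ε/1000 = -0.0031
(δ_res + 1000)/(δ₀ + 1000) = (-21.7 + 1000)/(-25.6 + 1000) = 978.3/974.4 = 1.004002
f = 1.004002^(1/-0.0031) = exp(ln(1.004002)/-0.0031) = exp(0.00399/-0.0031)
f = exp(-1.2885) = 0.2757

0.28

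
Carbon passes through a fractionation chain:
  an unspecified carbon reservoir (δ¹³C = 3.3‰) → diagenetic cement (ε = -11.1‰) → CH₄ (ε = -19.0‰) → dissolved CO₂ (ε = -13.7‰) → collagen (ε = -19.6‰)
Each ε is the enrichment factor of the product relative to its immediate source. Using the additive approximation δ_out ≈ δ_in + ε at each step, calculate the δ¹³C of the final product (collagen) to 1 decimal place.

-60.1‰

step 1: δ ≈ 3.3 + (-11.1) = -7.8‰
step 2: δ ≈ -7.8 + (-19.0) = -26.8‰
step 3: δ ≈ -26.8 + (-13.7) = -40.5‰
step 4: δ ≈ -40.5 + (-19.6) = -60.1‰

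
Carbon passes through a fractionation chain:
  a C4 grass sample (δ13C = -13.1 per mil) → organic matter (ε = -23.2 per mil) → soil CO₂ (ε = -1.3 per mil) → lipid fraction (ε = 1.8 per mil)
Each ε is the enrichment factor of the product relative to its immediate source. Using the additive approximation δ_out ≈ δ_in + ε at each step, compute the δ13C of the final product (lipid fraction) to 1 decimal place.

-35.8 per mil

step 1: δ ≈ -13.1 + (-23.2) = -36.3 per mil
step 2: δ ≈ -36.3 + (-1.3) = -37.6 per mil
step 3: δ ≈ -37.6 + (1.8) = -35.8 per mil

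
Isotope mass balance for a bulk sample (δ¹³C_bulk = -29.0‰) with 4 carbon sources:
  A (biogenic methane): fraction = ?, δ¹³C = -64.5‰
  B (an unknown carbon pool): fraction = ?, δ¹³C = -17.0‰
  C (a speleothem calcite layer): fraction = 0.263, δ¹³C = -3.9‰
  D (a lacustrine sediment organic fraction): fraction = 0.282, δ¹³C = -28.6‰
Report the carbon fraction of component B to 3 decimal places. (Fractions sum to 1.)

Let f_B and f_A be the unknown fractions; fractions sum to 1 so f_B + f_A = 0.455.
Mass balance: Σ fᵢ·δᵢ = δ_bulk ⇒ f_B·(-17.0) + f_A·(-64.5) = -29.0 − (-9.091) = -19.909
Substitute f_A = 0.455 − f_B:
f_B·(-17.0 − -64.5) = -19.909 − 0.455×(-64.5) = 9.438
f_B = 9.438 / 47.5 = 0.1987

0.199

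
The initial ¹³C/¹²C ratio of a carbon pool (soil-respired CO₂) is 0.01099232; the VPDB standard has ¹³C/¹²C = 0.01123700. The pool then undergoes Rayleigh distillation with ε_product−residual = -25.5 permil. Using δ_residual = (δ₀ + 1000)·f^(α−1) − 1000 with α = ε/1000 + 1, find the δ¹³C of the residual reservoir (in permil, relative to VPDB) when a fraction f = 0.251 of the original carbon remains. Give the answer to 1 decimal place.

δ₀ = (0.01099232/0.01123700 − 1)×1000 = (0.978226 − 1)×1000 = -21.774 permil
α − 1 = ε/1000 = -0.0255
f^(α−1) = 0.251^(-0.0255) = 1.035877
δ_res = (-21.774 + 1000) × 1.035877 − 1000 = 1013.322 − 1000 = 13.32 permil

13.3 permil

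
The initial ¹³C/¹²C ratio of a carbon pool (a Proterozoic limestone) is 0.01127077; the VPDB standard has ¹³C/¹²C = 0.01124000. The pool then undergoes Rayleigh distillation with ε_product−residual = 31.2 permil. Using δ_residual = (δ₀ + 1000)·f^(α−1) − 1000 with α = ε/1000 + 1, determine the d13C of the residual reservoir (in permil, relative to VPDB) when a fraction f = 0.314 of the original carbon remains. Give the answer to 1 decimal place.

δ₀ = (0.01127077/0.01124000 − 1)×1000 = (1.002738 − 1)×1000 = 2.738 permil
α − 1 = ε/1000 = 0.0312
f^(α−1) = 0.314^(0.0312) = 0.964504
δ_res = (2.738 + 1000) × 0.964504 − 1000 = 967.145 − 1000 = -32.86 permil

-32.9 permil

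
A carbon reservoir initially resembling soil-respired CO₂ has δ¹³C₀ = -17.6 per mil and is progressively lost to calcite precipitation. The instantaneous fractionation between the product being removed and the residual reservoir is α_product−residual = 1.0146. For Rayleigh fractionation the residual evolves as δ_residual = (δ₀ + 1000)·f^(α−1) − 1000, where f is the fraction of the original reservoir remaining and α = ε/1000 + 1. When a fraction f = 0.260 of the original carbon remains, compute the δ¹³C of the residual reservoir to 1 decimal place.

Rayleigh residual: δ_res = (δ₀ + 1000)·f^(α−1) − 1000
α − 1 = 0.01460
f^(α−1) = 0.260^(0.01460) = 0.980525
δ_res = (-17.6 + 1000) × 0.980525 − 1000 = 963.268 − 1000 = -36.73 per mil

-36.7 per mil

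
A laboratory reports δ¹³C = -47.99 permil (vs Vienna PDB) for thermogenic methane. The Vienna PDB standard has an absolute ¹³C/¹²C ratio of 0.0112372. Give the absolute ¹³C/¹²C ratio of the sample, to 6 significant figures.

0.0106979

R_sample = R_standard × (δ¹³C/1000 + 1)
R_sample = 0.0112372 × (-47.99/1000 + 1) = 0.0112372 × 0.952010
R_sample = 0.0106979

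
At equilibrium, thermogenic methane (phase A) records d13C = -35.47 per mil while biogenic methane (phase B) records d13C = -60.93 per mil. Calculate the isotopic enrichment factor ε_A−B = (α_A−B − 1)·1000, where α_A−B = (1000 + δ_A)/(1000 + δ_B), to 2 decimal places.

α_A−B = (1000 + -35.47) / (1000 + -60.93) = 964.53 / 939.07 = 1.027112
ε_A−B = (1.027112 − 1) × 1000 = 27.112 per mil
(The approximation ε ≈ δ_A − δ_B would give 25.46 per mil.)

27.11 per mil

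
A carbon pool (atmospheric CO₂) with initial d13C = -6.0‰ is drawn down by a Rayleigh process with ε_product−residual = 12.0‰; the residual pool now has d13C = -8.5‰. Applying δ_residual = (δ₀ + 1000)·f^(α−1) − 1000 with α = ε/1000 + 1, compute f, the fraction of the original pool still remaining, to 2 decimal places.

0.81

α − 1 = ε/1000 = 0.0120
(δ_res + 1000)/(δ₀ + 1000) = (-8.5 + 1000)/(-6.0 + 1000) = 991.5/994.0 = 0.997485
f = 0.997485^(1/0.0120) = exp(ln(0.997485)/0.0120) = exp(-0.00252/0.0120)
f = exp(-0.2099) = 0.8107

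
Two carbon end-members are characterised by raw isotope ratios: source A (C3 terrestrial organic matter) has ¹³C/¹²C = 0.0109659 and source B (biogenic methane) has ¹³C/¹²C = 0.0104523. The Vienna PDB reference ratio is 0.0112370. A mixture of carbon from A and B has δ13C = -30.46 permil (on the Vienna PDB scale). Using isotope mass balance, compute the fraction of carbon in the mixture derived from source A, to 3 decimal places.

δ_A = (0.0109659/0.0112370 − 1)×1000 = (0.975874 − 1)×1000 = -24.126 permil
δ_B = (0.0104523/0.0112370 − 1)×1000 = (0.930168 − 1)×1000 = -69.832 permil
f_A = (δ_mix − δ_B)/(δ_A − δ_B) = (-30.46 − (-69.832))/(-24.126 − (-69.832))
f_A = 39.372 / 45.706 = 0.8614

0.861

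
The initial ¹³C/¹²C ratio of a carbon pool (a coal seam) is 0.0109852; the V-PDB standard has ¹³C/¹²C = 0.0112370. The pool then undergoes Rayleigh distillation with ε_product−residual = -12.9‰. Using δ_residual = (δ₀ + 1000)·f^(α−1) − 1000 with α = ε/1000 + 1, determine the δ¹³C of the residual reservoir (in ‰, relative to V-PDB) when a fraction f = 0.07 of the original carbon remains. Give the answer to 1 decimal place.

11.7‰

δ₀ = (0.0109852/0.0112370 − 1)×1000 = (0.977592 − 1)×1000 = -22.408‰
α − 1 = ε/1000 = -0.0129
f^(α−1) = 0.07^(-0.0129) = 1.034900
δ_res = (-22.408 + 1000) × 1.034900 − 1000 = 1011.709 − 1000 = 11.71‰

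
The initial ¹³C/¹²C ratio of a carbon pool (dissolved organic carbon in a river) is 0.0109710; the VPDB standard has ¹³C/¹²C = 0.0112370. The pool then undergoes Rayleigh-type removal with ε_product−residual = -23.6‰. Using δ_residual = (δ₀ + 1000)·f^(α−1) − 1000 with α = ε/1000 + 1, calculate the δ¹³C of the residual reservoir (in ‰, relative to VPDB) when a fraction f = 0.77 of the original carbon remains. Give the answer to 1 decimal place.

δ₀ = (0.0109710/0.0112370 − 1)×1000 = (0.976328 − 1)×1000 = -23.672‰
α − 1 = ε/1000 = -0.0236
f^(α−1) = 0.77^(-0.0236) = 1.006187
δ_res = (-23.672 + 1000) × 1.006187 − 1000 = 982.369 − 1000 = -17.63‰

-17.6‰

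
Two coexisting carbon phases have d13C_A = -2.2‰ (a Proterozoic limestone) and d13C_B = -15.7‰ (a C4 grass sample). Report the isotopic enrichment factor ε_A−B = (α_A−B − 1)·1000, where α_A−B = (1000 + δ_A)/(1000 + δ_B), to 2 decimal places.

13.72‰

α_A−B = (1000 + -2.2) / (1000 + -15.7) = 997.8 / 984.3 = 1.013715
ε_A−B = (1.013715 − 1) × 1000 = 13.715‰
(The approximation ε ≈ δ_A − δ_B would give 13.5‰.)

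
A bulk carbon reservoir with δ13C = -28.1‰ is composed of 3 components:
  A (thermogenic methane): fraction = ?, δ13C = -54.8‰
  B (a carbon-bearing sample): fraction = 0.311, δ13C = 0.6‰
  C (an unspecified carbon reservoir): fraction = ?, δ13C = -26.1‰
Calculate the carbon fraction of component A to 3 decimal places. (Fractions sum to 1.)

0.359

Let f_A and f_C be the unknown fractions; fractions sum to 1 so f_A + f_C = 0.689.
Mass balance: Σ fᵢ·δᵢ = δ_bulk ⇒ f_A·(-54.8) + f_C·(-26.1) = -28.1 − (0.187) = -28.287
Substitute f_C = 0.689 − f_A:
f_A·(-54.8 − -26.1) = -28.287 − 0.689×(-26.1) = -10.304
f_A = -10.304 / -28.7 = 0.3590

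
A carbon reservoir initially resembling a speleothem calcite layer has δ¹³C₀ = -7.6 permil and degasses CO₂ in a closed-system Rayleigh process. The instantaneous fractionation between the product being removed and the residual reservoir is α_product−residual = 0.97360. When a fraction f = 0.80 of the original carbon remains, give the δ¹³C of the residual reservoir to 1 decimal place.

-1.7 permil

Rayleigh residual: δ_res = (δ₀ + 1000)·f^(α−1) − 1000
α − 1 = -0.02640
f^(α−1) = 0.80^(-0.02640) = 1.005908
δ_res = (-7.6 + 1000) × 1.005908 − 1000 = 998.263 − 1000 = -1.74 permil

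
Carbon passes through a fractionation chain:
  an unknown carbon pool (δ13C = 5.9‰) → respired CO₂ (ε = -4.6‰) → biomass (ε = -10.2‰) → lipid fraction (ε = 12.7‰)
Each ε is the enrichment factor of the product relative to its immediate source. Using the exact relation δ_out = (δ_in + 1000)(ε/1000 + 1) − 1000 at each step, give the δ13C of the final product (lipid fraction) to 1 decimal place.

3.6‰

step 1: δ = (5.90 + 1000)·(-4.6/1000 + 1) − 1000 = 1.27‰
step 2: δ = (1.27 + 1000)·(-10.2/1000 + 1) − 1000 = -8.94‰
step 3: δ = (-8.94 + 1000)·(12.7/1000 + 1) − 1000 = 3.65‰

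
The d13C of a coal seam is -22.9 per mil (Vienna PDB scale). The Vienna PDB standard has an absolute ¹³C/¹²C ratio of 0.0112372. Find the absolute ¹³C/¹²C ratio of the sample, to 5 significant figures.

R_sample = R_standard × (d13C/1000 + 1)
R_sample = 0.0112372 × (-22.9/1000 + 1) = 0.0112372 × 0.977100
R_sample = 0.0109799

0.010980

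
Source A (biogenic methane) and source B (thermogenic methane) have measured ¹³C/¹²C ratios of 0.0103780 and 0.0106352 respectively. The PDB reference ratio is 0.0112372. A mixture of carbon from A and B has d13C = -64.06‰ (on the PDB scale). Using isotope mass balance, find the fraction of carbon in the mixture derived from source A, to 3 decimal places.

δ_A = (0.0103780/0.0112372 − 1)×1000 = (0.923540 − 1)×1000 = -76.460‰
δ_B = (0.0106352/0.0112372 − 1)×1000 = (0.946428 − 1)×1000 = -53.572‰
f_A = (δ_mix − δ_B)/(δ_A − δ_B) = (-64.06 − (-53.572))/(-76.460 − (-53.572))
f_A = -10.488 / -22.888 = 0.4582

0.458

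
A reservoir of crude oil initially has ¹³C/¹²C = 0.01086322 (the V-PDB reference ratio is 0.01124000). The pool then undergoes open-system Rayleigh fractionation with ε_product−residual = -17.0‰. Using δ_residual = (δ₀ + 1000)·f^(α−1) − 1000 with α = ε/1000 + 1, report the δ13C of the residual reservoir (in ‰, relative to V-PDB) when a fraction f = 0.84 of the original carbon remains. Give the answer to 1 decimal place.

-30.7‰

δ₀ = (0.01086322/0.01124000 − 1)×1000 = (0.966479 − 1)×1000 = -33.521‰
α − 1 = ε/1000 = -0.0170
f^(α−1) = 0.84^(-0.0170) = 1.002968
δ_res = (-33.521 + 1000) × 1.002968 − 1000 = 969.348 − 1000 = -30.65‰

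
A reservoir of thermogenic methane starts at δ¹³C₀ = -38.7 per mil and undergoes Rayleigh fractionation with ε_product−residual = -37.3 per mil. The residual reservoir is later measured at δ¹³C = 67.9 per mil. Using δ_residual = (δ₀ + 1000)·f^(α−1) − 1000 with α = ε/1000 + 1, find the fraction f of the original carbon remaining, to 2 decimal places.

0.06

α − 1 = ε/1000 = -0.0373
(δ_res + 1000)/(δ₀ + 1000) = (67.9 + 1000)/(-38.7 + 1000) = 1067.9/961.3 = 1.110892
f = 1.110892^(1/-0.0373) = exp(ln(1.110892)/-0.0373) = exp(0.10516/-0.0373)
f = exp(-2.8194) = 0.0596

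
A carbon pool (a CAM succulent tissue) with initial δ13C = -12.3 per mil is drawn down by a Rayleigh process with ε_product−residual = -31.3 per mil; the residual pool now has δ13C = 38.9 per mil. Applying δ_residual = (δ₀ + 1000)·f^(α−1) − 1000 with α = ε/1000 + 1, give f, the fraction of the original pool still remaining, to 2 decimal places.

0.20

α − 1 = ε/1000 = -0.0313
(δ_res + 1000)/(δ₀ + 1000) = (38.9 + 1000)/(-12.3 + 1000) = 1038.9/987.7 = 1.051838
f = 1.051838^(1/-0.0313) = exp(ln(1.051838)/-0.0313) = exp(0.05054/-0.0313)
f = exp(-1.6147) = 0.1990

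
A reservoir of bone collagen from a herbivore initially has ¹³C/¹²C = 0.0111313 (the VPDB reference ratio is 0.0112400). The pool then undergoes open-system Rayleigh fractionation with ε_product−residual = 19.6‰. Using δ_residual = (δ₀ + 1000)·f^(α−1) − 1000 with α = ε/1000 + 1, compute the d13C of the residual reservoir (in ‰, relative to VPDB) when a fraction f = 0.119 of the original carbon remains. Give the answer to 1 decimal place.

-50.1‰

δ₀ = (0.0111313/0.0112400 − 1)×1000 = (0.990329 − 1)×1000 = -9.671‰
α − 1 = ε/1000 = 0.0196
f^(α−1) = 0.119^(0.0196) = 0.959137
δ_res = (-9.671 + 1000) × 0.959137 − 1000 = 949.862 − 1000 = -50.14‰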